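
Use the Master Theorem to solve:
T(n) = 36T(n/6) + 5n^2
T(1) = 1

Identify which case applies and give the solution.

a=36, b=6, f(n)=5n^2. log_6(36) = 2. Since c=2 = 2, Case 2 applies: T(n) = Θ(n^log_b(a) · log n) = O(n^2 log n).

Answer: O(n^2 log n) - Case 2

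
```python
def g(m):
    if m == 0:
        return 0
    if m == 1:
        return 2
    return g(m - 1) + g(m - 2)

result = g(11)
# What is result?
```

Build up from base cases: g(0)=0, g(1)=2, g(2)=2, g(3)=4, g(4)=6, g(5)=10, g(6)=16, ..., g(11)=178

Answer: 178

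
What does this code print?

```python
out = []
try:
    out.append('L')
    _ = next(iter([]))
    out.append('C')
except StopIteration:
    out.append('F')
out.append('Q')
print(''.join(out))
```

Execution trace: 'L' (try body) → 'F' (except StopIteration) → 'Q' (after the try/except). Output: LFQ

Answer: LFQ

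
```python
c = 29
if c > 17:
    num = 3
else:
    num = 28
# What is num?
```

Trace:
`c = 29` → c = 29
`if c > 17: ...` → c > 17 is True → num = 3
So num = 3

Answer: 3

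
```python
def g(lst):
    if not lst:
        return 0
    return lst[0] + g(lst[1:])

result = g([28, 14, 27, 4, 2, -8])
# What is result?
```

28 + 14 + 27 + 4 + 2 + (-8) + 0 = 67

Answer: 67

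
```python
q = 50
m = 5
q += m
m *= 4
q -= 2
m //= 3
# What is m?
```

Trace:
`q = 50` → q = 50
`m = 5` → m = 5
`q += m` → q = 55
`m *= 4` → m = 20
`q -= 2` → q = 53
`m //= 3` → m = 6
So m = 6

Answer: 6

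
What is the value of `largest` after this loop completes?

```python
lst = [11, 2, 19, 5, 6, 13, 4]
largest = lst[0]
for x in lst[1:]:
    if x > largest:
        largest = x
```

Maximum of [11, 2, 19, 5, 6, 13, 4]
`largest` takes the values: 11 → 19

Answer: 19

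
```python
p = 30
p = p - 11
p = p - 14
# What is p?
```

Trace:
`p = 30` → p = 30
`p = p - 11` → p = 19
`p = p - 14` → p = 5
So p = 5

Answer: 5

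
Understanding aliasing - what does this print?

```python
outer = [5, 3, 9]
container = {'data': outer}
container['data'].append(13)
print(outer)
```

Key concept: dict holds reference to list.
Step by step:
`outer = [5, 3, 9]` → outer = [5, 3, 9]
`container = {'data': outer}` → container = {'data': [5, 3, 9]}
`container['data'].append(13)` → outer = [5, 3, 9, 13]; container = {'data': [5, 3, 9, 13]}
`print(outer)` → prints [5, 3, 9, 13]

Answer: [5, 3, 9, 13]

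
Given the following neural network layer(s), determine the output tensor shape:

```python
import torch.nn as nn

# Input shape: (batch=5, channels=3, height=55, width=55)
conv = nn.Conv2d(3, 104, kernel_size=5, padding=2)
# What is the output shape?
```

Input: (5, 3, 55, 55) -> Output: (5, 104, 55, 55)

Answer: (5, 104, 55, 55)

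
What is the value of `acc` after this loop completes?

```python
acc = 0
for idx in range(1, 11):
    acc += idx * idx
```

Sum of squares 1² to 10² = 385
`acc` takes the values: 0 → 1 → 5 → 14 → 30 → 55 → 91 → 140 → 204 → 285 → 385

Answer: 385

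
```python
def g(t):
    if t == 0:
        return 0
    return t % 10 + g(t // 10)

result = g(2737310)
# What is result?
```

Sum of digits of 2737310: 0 + 1 + 3 + 7 + 3 + 7 + 2 = 23

Answer: 23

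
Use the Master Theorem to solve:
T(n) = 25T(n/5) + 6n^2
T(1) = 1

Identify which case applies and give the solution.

a=25, b=5, f(n)=6n^2. log_5(25) = 2. Since c=2 = 2, Case 2 applies: T(n) = Θ(n^log_b(a) · log n) = O(n^2 log n).

Answer: O(n^2 log n) - Case 2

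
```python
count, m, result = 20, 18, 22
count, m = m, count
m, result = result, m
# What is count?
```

Trace:
`count, m, result = 20, 18, 22` → count = 20; m = 18; result = 22
`count, m = m, count` → count = 18; m = 20
`m, result = result, m` → m = 22; result = 20
So count = 18

Answer: 18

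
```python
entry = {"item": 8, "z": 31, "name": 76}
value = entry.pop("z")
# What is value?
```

Trace:
`entry = {"item": 8, "z": 31, "name": 76}` → entry = {'item': 8, 'z': 31, 'name': 76}
`value = entry.pop("z")` → entry = {'item': 8, 'name': 76}; value = 31
So value = 31

Answer: 31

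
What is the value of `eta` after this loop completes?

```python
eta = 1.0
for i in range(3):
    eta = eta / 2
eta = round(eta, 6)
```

Halving LR 3 times: 1 / 2^3
`eta` takes the values: 1.0 → 0.5 → 0.25 → 0.125

Answer: 0.125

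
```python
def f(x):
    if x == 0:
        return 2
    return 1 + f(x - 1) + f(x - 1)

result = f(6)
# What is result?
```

f(x) = 1 + 2·f(x-1), f(0)=2. Closed form: (2+1)·2^6 - 1 = 191.

Answer: 191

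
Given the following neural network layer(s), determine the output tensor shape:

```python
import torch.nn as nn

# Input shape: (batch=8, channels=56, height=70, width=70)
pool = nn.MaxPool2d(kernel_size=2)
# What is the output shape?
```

Input: (8, 56, 70, 70) -> Output: (8, 56, 35, 35)

Answer: (8, 56, 35, 35)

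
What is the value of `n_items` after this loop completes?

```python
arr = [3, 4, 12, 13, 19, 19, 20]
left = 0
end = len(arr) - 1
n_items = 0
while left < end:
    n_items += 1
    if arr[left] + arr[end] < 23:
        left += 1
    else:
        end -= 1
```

Steps to find pair summing to 23
`n_items` takes the values: 0 → 1 → 2 → 3 → 4 → 5 → 6

Answer: 6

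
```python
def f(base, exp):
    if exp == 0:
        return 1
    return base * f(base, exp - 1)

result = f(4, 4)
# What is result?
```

f(4, 4) = 4 * 4 * 4 * 4 = 256

Answer: 256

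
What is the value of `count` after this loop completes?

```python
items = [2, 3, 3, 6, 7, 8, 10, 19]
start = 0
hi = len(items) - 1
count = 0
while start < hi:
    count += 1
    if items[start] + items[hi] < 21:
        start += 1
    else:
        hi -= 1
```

Steps to find pair summing to 21
`count` takes the values: 0 → 1 → 2 → 3 → 4 → 5 → 6 → 7

Answer: 7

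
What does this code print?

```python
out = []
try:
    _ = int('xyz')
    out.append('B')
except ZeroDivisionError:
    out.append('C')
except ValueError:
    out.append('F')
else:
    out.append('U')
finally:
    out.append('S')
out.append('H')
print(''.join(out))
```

Execution trace: 'F' (except ValueError) → 'S' (finally) → 'H' (after the try/except). Output: FSH

Answer: FSH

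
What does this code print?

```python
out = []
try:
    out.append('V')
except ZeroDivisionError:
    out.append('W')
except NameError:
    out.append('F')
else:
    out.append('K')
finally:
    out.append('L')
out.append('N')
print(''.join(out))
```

Execution trace: 'V' (try body, no exception) → 'K' (else) → 'L' (finally) → 'N' (after the try/except). Output: VKLN

Answer: VKLN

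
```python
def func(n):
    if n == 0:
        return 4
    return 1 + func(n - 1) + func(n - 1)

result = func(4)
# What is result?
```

func(n) = 1 + 2·func(n-1), func(0)=4. Closed form: (4+1)·2^4 - 1 = 79.

Answer: 79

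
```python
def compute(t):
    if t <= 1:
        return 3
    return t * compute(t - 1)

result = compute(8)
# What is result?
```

compute(8) = 8 * 7 * 6 * 5 * 4 * 3 * 2 * 3 = 120960

Answer: 120960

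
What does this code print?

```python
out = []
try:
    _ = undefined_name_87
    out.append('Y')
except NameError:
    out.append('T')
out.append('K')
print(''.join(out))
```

Execution trace: 'T' (except NameError) → 'K' (after the try/except). Output: TK

Answer: TK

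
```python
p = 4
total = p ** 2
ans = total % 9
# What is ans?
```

Trace:
`p = 4` → p = 4
`total = p ** 2` → total = 16
`ans = total % 9` → ans = 7
So ans = 7

Answer: 7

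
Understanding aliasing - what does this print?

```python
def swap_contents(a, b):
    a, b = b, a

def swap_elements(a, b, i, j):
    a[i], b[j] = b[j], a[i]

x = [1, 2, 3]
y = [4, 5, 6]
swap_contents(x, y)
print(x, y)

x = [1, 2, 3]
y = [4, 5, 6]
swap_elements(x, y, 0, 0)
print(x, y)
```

Key concept: parameter rebinding vs mutation.
Step by step:
`x = [1, 2, 3]` → x = [1, 2, 3]
`y = [4, 5, 6]` → y = [4, 5, 6]
`swap_contents(x, y)` → no visible change to tracked variables
`print(x, y)` → prints [1, 2, 3] [4, 5, 6]
`x = [1, 2, 3]` → x = [1, 2, 3]
`y = [4, 5, 6]` → y = [4, 5, 6]
`swap_elements(x, y, 0, 0)` → x = [4, 2, 3]; y = [1, 5, 6]
`print(x, y)` → prints [4, 2, 3] [1, 5, 6]

Answer:
[1, 2, 3] [4, 5, 6]
[4, 2, 3] [1, 5, 6]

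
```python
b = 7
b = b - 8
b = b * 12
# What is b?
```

Trace:
`b = 7` → b = 7
`b = b - 8` → b = -1
`b = b * 12` → b = -12
So b = -12

Answer: -12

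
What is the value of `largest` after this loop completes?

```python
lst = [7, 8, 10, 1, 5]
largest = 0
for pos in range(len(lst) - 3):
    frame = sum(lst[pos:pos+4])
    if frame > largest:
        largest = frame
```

Max sum of 4-element window in [7, 8, 10, 1, 5]
`largest` takes the values: 0 → 26

Answer: 26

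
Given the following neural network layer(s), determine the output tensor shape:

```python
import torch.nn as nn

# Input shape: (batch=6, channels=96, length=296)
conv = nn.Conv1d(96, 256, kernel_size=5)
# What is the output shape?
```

Input: (6, 96, 296) -> Output: (6, 256, 292)

Answer: (6, 256, 292)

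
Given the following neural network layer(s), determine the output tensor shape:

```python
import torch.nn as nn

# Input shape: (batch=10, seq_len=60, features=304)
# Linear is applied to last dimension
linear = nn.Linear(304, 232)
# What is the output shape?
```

Input: (10, 60, 304) -> Output: (10, 60, 232)

Answer: (10, 60, 232)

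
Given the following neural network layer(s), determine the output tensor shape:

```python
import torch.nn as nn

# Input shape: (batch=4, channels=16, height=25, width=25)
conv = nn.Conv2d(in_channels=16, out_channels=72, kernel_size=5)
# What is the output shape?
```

Input: (4, 16, 25, 25) -> Output: (4, 72, 21, 21)

Answer: (4, 72, 21, 21)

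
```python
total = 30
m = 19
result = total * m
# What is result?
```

Trace:
`total = 30` → total = 30
`m = 19` → m = 19
`result = total * m` → result = 570
So result = 570

Answer: 570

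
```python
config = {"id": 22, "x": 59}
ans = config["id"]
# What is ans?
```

Trace:
`config = {"id": 22, "x": 59}` → config = {'id': 22, 'x': 59}
`ans = config["id"]` → ans = 22
So ans = 22

Answer: 22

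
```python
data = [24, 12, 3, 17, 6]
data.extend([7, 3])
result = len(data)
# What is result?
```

Trace:
`data = [24, 12, 3, 17, 6]` → data = [24, 12, 3, 17, 6]
`data.extend([7, 3])` → data = [24, 12, 3, 17, 6, 7, 3]
`result = len(data)` → result = 7
So result = 7

Answer: 7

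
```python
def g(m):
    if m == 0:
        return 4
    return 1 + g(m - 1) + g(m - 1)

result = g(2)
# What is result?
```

g(m) = 1 + 2·g(m-1), g(0)=4. Closed form: (4+1)·2^2 - 1 = 19.

Answer: 19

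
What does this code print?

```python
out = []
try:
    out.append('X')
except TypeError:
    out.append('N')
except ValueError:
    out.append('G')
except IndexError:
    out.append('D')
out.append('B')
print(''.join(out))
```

Execution trace: 'X' (try body, no exception) → 'B' (after the try/except). Output: XB

Answer: XB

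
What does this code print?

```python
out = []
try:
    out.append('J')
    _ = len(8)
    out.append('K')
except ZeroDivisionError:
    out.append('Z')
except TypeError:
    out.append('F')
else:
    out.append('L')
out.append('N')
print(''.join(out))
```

Execution trace: 'J' (try body) → 'F' (except TypeError) → 'N' (after the try/except). Output: JFN

Answer: JFN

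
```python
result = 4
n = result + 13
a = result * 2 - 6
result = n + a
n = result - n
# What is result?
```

Trace:
`result = 4` → result = 4
`n = result + 13` → n = 17
`a = result * 2 - 6` → a = 2
`result = n + a` → result = 19
`n = result - n` → n = 2
So result = 19

Answer: 19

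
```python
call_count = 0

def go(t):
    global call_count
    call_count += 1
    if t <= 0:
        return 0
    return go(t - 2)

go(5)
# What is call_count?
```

Linear recursion stepping by 2: 4 calls from t=5 down to ≤0.

Answer: 4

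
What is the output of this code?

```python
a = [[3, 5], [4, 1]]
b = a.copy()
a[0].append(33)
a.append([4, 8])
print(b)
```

Key concept: shallow copy with nested lists.
Step by step:
`a = [[3, 5], [4, 1]]` → a = [[3, 5], [4, 1]]
`b = a.copy()` → b = [[3, 5], [4, 1]]
`a[0].append(33)` → a = [[3, 5, 33], [4, 1]]; b = [[3, 5, 33], [4, 1]]
`a.append([4, 8])` → a = [[3, 5, 33], [4, 1], [4, 8]]
`print(b)` → prints [[3, 5, 33], [4, 1]]

Answer: [[3, 5, 33], [4, 1]]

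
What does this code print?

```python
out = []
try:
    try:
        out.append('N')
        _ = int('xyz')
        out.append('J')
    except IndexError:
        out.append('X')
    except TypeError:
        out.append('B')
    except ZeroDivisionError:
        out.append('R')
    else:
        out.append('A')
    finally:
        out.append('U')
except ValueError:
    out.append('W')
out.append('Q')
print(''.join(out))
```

Execution trace: 'N' (try body) → 'U' (finally) → 'W' (outer except ValueError) → 'Q' (after the try/except). Output: NUWQ

Answer: NUWQ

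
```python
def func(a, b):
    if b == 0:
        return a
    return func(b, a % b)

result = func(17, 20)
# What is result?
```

func(17, 20) -> func(20, 17) -> func(17, 3) -> func(3, 2) -> func(2, 1) -> func(1, 0) -> 1

Answer: 1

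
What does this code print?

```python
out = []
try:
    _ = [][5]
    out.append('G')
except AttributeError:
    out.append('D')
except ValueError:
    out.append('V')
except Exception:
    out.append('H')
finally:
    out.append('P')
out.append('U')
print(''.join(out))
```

Execution trace: 'H' (except Exception) → 'P' (finally) → 'U' (after the try/except). Output: HPU

Answer: HPU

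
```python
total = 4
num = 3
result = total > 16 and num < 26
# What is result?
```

Trace:
`total = 4` → total = 4
`num = 3` → num = 3
`result = total > 16 and num < 26` → result = False
So result = False

Answer: False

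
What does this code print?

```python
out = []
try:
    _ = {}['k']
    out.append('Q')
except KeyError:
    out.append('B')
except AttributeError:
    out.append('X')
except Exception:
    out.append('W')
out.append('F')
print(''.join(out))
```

Execution trace: 'B' (except KeyError) → 'F' (after the try/except). Output: BF

Answer: BF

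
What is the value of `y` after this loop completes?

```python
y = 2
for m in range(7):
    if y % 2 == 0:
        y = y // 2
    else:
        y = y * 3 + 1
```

Collatz-style transformation from 2
`y` takes the values: 2 → 1 → 4 → 2 → 1 → 4 → 2 → 1

Answer: 1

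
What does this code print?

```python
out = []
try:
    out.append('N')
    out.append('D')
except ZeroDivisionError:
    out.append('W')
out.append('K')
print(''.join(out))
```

Execution trace: 'N' (try body) → 'D' (try body, no exception) → 'K' (after the try/except). Output: NDK

Answer: NDK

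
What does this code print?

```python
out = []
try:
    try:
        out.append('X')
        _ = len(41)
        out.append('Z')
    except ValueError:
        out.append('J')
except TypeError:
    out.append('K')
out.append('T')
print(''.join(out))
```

Execution trace: 'X' (inner try body) → 'K' (outer except TypeError) → 'T' (after the try/except). Output: XKT

Answer: XKT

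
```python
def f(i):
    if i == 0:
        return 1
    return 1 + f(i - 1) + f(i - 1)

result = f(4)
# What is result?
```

f(i) = 1 + 2·f(i-1), f(0)=1. Closed form: (1+1)·2^4 - 1 = 31.

Answer: 31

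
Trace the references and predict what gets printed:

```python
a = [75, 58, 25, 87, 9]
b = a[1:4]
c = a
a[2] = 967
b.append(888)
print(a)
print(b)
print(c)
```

Key concept: slice vs alias.
Step by step:
`a = [75, 58, 25, 87, 9]` → a = [75, 58, 25, 87, 9]
`b = a[1:4]` → b = [58, 25, 87]
`c = a` → c = [75, 58, 25, 87, 9] (same object as a)
`a[2] = 967` → a = [75, 58, 967, 87, 9] (same object as c); c = [75, 58, 967, 87, 9] (same object as a)
`b.append(888)` → b = [58, 25, 87, 888]
`print(a)` → prints [75, 58, 967, 87, 9]
`print(b)` → prints [58, 25, 87, 888]
`print(c)` → prints [75, 58, 967, 87, 9]

Answer:
[75, 58, 967, 87, 9]
[58, 25, 87, 888]
[75, 58, 967, 87, 9]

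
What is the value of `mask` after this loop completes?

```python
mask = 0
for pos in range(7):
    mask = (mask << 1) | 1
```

Build 7 consecutive 1-bits: 0b1111111
`mask` takes the values: 0 → 1 → 3 → 7 → 15 → 31 → 63 → 127

Answer: 127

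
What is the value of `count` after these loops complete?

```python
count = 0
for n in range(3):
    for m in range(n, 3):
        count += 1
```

Upper triangle: 3 + 2 + ... + 1
`count` takes the values: 0 → 1 → 2 → 3 → 4 → 5 → 6

Answer: 6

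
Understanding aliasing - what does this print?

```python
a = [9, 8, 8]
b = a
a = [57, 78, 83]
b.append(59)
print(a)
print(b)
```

Key concept: rebinding vs mutation: a is rebound to a new list, b still points at the original.
Step by step:
`a = [9, 8, 8]` → a = [9, 8, 8]
`b = a` → b = [9, 8, 8] (same object as a)
`a = [57, 78, 83]` → a = [57, 78, 83]
`b.append(59)` → b = [9, 8, 8, 59]
`print(a)` → prints [57, 78, 83]
`print(b)` → prints [9, 8, 8, 59]

Answer:
[57, 78, 83]
[9, 8, 8, 59]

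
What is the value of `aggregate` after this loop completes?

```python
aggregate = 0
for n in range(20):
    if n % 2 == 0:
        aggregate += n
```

Sum of even numbers 0 to 19
`aggregate` takes the values: 0 → 2 → 6 → 12 → 20 → 30 → 42 → 56 → 72 → 90

Answer: 90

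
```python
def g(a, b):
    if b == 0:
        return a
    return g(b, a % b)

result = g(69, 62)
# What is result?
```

g(69, 62) -> g(62, 7) -> g(7, 6) -> g(6, 1) -> g(1, 0) -> 1

Answer: 1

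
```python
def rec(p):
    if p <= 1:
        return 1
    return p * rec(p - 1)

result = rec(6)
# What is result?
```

rec(6) = 6 * 5 * 4 * 3 * 2 * 1 = 720

Answer: 720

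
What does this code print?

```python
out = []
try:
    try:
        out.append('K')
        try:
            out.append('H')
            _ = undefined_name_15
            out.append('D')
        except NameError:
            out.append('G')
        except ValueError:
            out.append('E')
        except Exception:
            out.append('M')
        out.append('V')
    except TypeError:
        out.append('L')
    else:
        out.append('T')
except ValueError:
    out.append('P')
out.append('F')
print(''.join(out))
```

Execution trace: 'K' (try body) → 'H' (inner try body) → 'G' (inner except NameError) → 'V' (try body, no exception) → 'T' (else) → 'F' (after the try/except). Output: KHGVTF

Answer: KHGVTF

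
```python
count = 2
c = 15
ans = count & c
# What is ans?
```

Trace:
`count = 2` → count = 2
`c = 15` → c = 15
`ans = count & c` → ans = 2
So ans = 2

Answer: 2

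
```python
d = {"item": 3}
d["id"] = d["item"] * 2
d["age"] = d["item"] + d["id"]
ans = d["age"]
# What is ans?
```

Trace:
`d = {"item": 3}` → d = {'item': 3}
`d["id"] = d["item"] * 2` → d = {'item': 3, 'id': 6}
`d["age"] = d["item"] + d["id"]` → d = {'item': 3, 'id': 6, 'age': 9}
`ans = d["age"]` → ans = 9
So ans = 9

Answer: 9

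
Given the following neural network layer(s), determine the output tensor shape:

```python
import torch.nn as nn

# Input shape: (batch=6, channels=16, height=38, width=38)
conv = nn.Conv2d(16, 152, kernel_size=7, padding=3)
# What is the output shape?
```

Input: (6, 16, 38, 38) -> Output: (6, 152, 38, 38)

Answer: (6, 152, 38, 38)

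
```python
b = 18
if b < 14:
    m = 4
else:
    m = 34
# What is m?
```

Trace:
`b = 18` → b = 18
`if b < 14: ...` → b < 14 is False, take else branch → m = 34
So m = 34

Answer: 34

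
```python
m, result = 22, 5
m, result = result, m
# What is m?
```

Trace:
`m, result = 22, 5` → m = 22; result = 5
`m, result = result, m` → m = 5; result = 22
So m = 5

Answer: 5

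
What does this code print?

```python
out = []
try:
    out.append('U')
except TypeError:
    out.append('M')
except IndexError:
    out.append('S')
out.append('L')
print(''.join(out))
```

Execution trace: 'U' (try body, no exception) → 'L' (after the try/except). Output: UL

Answer: UL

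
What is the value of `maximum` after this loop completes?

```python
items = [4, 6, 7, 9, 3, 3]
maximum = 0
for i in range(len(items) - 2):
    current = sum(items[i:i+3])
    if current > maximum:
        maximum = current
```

Max sum of 3-element window in [4, 6, 7, 9, 3, 3]
`maximum` takes the values: 0 → 17 → 22

Answer: 22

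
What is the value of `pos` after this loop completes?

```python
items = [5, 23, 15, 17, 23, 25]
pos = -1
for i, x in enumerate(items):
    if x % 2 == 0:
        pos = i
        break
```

First even number index in [5, 23, 15, 17, 23, 25]
`pos` takes the values: -1

Answer: -1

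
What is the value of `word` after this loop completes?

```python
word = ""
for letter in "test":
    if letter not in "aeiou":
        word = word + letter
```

Remove vowels from 'test'
`word` takes the values: "" → "t" → "ts" → "tst"

Answer: "tst"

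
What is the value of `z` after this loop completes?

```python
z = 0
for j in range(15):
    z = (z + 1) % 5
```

Increment mod 5, 15 times = 0
`z` takes the values: 0 → 1 → 2 → 3 → 4 → 0 → 1 → 2 → 3 → 4 → 0 → 1 → 2 → 3 → 4 → 0

Answer: 0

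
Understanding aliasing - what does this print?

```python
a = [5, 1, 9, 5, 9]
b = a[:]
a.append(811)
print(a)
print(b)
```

Key concept: slice [:] creates copy.
Step by step:
`a = [5, 1, 9, 5, 9]` → a = [5, 1, 9, 5, 9]
`b = a[:]` → b = [5, 1, 9, 5, 9]
`a.append(811)` → a = [5, 1, 9, 5, 9, 811]
`print(a)` → prints [5, 1, 9, 5, 9, 811]
`print(b)` → prints [5, 1, 9, 5, 9]

Answer:
[5, 1, 9, 5, 9, 811]
[5, 1, 9, 5, 9]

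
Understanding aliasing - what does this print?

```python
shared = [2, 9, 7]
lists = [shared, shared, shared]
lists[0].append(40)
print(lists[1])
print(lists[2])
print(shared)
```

Key concept: list of same reference.
Step by step:
`shared = [2, 9, 7]` → shared = [2, 9, 7]
`lists = [shared, shared, shared]` → lists = [[2, 9, 7], [2, 9, 7], [2, 9, 7]]
`lists[0].append(40)` → shared = [2, 9, 7, 40]; lists = [[2, 9, 7, 40], [2, 9, 7, 40], [2, 9, 7, 40]]
`print(lists[1])` → prints [2, 9, 7, 40]
`print(lists[2])` → prints [2, 9, 7, 40]
`print(shared)` → prints [2, 9, 7, 40]

Answer:
[2, 9, 7, 40]
[2, 9, 7, 40]
[2, 9, 7, 40]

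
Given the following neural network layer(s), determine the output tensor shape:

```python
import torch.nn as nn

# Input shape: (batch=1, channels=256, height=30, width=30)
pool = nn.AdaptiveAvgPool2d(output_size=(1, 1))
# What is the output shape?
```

Input: (1, 256, 30, 30) -> Output: (1, 256, 1, 1)

Answer: (1, 256, 1, 1)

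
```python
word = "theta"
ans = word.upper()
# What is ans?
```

Trace:
`word = "theta"` → word = 'theta'
`ans = word.upper()` → ans = 'THETA'
So ans = 'THETA'

Answer: 'THETA'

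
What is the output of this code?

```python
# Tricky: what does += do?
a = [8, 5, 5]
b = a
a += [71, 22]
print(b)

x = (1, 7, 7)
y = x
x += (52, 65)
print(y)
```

Key concept: += behavior differs for mutable vs immutable.
Step by step:
`a = [8, 5, 5]` → a = [8, 5, 5]
`b = a` → b = [8, 5, 5] (same object as a)
`a += [71, 22]` → a = [8, 5, 5, 71, 22] (same object as b); b = [8, 5, 5, 71, 22] (same object as a)
`print(b)` → prints [8, 5, 5, 71, 22]
`x = (1, 7, 7)` → x = (1, 7, 7)
`y = x` → y = (1, 7, 7)
`x += (52, 65)` → x = (1, 7, 7, 52, 65)
`print(y)` → prints (1, 7, 7)

Answer:
[8, 5, 5, 71, 22]
(1, 7, 7)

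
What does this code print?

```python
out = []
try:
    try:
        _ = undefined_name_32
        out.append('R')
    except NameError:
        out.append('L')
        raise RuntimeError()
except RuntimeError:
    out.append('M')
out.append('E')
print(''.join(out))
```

Execution trace: 'L' (except NameError) → 'M' (outer except RuntimeError) → 'E' (after the try/except). Output: LME

Answer: LME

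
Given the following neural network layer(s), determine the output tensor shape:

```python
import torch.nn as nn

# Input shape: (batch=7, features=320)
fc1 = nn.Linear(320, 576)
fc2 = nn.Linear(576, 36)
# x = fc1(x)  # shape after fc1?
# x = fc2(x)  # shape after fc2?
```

Input: (7, 320) -> after fc1: (7, 576) -> Output: (7, 36)

Answer: (7, 36)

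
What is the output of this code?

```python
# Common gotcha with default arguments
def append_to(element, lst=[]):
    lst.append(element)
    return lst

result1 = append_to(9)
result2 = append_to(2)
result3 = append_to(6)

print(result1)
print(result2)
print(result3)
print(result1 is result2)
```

Key concept: mutable default argument gotcha.
Step by step:
`result1 = append_to(9)` → result1 = [9]
`result2 = append_to(2)` → result1 = [9, 2] (same object as result2); result2 = [9, 2] (same object as result1)
`result3 = append_to(6)` → result1 = [9, 2, 6] (same object as result2, result3); result2 = [9, 2, 6] (same object as result1, result3); result3 = [9, 2, 6] (same object as result1, result2)
`print(result1)` → prints [9, 2, 6]
`print(result2)` → prints [9, 2, 6]
`print(result3)` → prints [9, 2, 6]
`print(result1 is result2)` → prints True

Answer:
[9, 2, 6]
[9, 2, 6]
[9, 2, 6]
True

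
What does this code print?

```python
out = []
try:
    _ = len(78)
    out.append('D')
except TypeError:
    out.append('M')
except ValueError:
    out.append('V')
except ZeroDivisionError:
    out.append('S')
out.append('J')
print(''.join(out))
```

Execution trace: 'M' (except TypeError) → 'J' (after the try/except). Output: MJ

Answer: MJ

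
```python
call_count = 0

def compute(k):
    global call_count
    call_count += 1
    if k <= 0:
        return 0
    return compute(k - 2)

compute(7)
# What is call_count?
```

Linear recursion stepping by 2: 5 calls from k=7 down to ≤0.

Answer: 5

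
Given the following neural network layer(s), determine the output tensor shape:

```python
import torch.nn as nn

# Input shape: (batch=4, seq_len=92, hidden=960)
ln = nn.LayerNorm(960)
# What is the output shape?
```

Input: (4, 92, 960) -> Output: (4, 92, 960)

Answer: (4, 92, 960)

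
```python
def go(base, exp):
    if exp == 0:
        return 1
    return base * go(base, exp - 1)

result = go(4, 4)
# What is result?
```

go(4, 4) = 4 * 4 * 4 * 4 = 256

Answer: 256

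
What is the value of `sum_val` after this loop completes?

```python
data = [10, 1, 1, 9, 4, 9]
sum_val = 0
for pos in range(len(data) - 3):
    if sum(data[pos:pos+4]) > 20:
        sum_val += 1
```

Count windows with sum > 20
`sum_val` takes the values: 0 → 1 → 2

Answer: 2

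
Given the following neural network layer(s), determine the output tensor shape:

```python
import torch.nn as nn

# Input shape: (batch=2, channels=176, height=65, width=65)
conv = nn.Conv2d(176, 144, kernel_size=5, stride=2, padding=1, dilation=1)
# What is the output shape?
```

Input: (2, 176, 65, 65) -> Output: (2, 144, 32, 32)

Answer: (2, 144, 32, 32)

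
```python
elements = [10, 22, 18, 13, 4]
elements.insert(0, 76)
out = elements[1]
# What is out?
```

Trace:
`elements = [10, 22, 18, 13, 4]` → elements = [10, 22, 18, 13, 4]
`elements.insert(0, 76)` → elements = [76, 10, 22, 18, 13, 4]
`out = elements[1]` → out = 10
So out = 10

Answer: 10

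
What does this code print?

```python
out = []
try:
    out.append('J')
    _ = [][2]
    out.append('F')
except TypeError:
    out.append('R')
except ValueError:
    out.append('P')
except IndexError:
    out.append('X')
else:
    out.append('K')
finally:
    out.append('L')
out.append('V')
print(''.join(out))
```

Execution trace: 'J' (try body) → 'X' (except IndexError) → 'L' (finally) → 'V' (after the try/except). Output: JXLV

Answer: JXLV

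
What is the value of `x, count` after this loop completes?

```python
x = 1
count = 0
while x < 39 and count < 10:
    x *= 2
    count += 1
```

Double until >= 39 or 10 iterations
`x, count` takes the values: (1, 0) → (2, 0) → (2, 1) → (4, 1) → (4, 2) → (8, 2) → (8, 3) → (16, 3) → (16, 4) → (32, 4) → (32, 5) → (64, 5) → (64, 6)

Answer: 64, 6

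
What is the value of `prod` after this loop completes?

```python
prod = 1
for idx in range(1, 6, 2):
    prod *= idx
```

Product of 1, 3, 5, ... up to 5
`prod` takes the values: 1 → 3 → 15

Answer: 15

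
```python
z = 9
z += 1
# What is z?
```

Trace:
`z = 9` → z = 9
`z += 1` → z = 10
So z = 10

Answer: 10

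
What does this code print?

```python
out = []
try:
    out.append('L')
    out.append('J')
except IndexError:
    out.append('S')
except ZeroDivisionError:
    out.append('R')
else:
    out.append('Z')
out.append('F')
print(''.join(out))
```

Execution trace: 'L' (try body) → 'J' (try body, no exception) → 'Z' (else) → 'F' (after the try/except). Output: LJZF

Answer: LJZF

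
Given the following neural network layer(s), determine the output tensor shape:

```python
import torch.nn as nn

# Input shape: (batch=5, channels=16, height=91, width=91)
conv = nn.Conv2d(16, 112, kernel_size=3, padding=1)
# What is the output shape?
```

Input: (5, 16, 91, 91) -> Output: (5, 112, 91, 91)

Answer: (5, 112, 91, 91)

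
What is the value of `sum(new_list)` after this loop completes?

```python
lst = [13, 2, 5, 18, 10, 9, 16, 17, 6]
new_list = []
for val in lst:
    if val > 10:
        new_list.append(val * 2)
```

Sum of doubled values > 10
`new_list` takes the values: [] → [26] → [26, 36] → [26, 36, 32] → [26, 36, 32, 34]
So `sum(new_list)` = 128

Answer: 128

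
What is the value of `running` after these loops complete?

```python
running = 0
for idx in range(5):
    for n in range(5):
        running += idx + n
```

Sum of all idx+n for idx,n in 5x5
`running` takes the values: 0 → 1 → 3 → 6 → 10 → 11 → 13 → 16 → 20 → 25 → 27 → 30 → 34 → 39 → 45 → 48 → 52 → 57 → 63 → 70 → 74 → 79 → 85 → 92 → 100

Answer: 100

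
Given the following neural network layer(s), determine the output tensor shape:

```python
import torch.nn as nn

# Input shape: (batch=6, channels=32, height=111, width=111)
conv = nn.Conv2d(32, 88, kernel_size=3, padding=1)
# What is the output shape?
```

Input: (6, 32, 111, 111) -> Output: (6, 88, 111, 111)

Answer: (6, 88, 111, 111)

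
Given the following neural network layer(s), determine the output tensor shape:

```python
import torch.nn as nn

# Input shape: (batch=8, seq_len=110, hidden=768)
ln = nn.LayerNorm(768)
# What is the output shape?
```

Input: (8, 110, 768) -> Output: (8, 110, 768)

Answer: (8, 110, 768)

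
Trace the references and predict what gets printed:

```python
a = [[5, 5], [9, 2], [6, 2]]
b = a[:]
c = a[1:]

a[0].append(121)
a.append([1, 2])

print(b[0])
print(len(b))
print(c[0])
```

Key concept: slice with nested mutation.
Step by step:
`a = [[5, 5], [9, 2], [6, 2]]` → a = [[5, 5], [9, 2], [6, 2]]
`b = a[:]` → b = [[5, 5], [9, 2], [6, 2]]
`c = a[1:]` → c = [[9, 2], [6, 2]]
`a[0].append(121)` → a = [[5, 5, 121], [9, 2], [6, 2]]; b = [[5, 5, 121], [9, 2], [6, 2]]
`a.append([1, 2])` → a = [[5, 5, 121], [9, 2], [6, 2], [1, 2]]
`print(b[0])` → prints [5, 5, 121]
`print(len(b))` → prints 3
`print(c[0])` → prints [9, 2]

Answer:
[5, 5, 121]
3
[9, 2]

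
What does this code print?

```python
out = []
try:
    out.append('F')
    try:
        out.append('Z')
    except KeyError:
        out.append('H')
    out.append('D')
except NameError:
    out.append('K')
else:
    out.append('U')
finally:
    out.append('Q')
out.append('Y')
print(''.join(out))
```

Execution trace: 'F' (try body) → 'Z' (inner try body, no exception) → 'D' (try body, no exception) → 'U' (else) → 'Q' (finally) → 'Y' (after the try/except). Output: FZDUQY

Answer: FZDUQY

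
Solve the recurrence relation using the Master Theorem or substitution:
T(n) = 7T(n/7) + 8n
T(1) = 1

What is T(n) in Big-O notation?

By Master Theorem: a=7, b=7, f(n)=8n. Since log_7(7) = 1 and f(n) = Θ(n^1), Case 2 applies. T(n) = O(n log n).

Answer: O(n log n)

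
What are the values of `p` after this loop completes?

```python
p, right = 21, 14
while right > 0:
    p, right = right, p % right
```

GCD of 21 and 14
`p` takes the values: 21 → 14 → 7

Answer: 7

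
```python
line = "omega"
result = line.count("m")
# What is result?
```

Trace:
`line = "omega"` → line = 'omega'
`result = line.count("m")` → result = 1
So result = 1

Answer: 1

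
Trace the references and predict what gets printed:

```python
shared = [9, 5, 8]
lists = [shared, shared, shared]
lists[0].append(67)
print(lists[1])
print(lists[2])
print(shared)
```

Key concept: list of same reference.
Step by step:
`shared = [9, 5, 8]` → shared = [9, 5, 8]
`lists = [shared, shared, shared]` → lists = [[9, 5, 8], [9, 5, 8], [9, 5, 8]]
`lists[0].append(67)` → shared = [9, 5, 8, 67]; lists = [[9, 5, 8, 67], [9, 5, 8, 67], [9, 5, 8, 67]]
`print(lists[1])` → prints [9, 5, 8, 67]
`print(lists[2])` → prints [9, 5, 8, 67]
`print(shared)` → prints [9, 5, 8, 67]

Answer:
[9, 5, 8, 67]
[9, 5, 8, 67]
[9, 5, 8, 67]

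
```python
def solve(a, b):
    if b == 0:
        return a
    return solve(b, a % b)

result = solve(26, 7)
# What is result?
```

solve(26, 7) -> solve(7, 5) -> solve(5, 2) -> solve(2, 1) -> solve(1, 0) -> 1

Answer: 1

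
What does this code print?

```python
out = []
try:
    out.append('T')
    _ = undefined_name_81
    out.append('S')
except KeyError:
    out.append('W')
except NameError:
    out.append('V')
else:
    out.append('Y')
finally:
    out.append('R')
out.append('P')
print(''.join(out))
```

Execution trace: 'T' (try body) → 'V' (except NameError) → 'R' (finally) → 'P' (after the try/except). Output: TVRP

Answer: TVRP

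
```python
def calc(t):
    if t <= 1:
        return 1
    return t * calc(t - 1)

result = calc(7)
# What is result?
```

calc(7) = 7 * 6 * 5 * 4 * 3 * 2 * 1 = 5040

Answer: 5040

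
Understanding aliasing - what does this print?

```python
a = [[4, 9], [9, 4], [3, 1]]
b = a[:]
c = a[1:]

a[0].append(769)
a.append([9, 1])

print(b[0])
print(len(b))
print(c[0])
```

Key concept: slice with nested mutation.
Step by step:
`a = [[4, 9], [9, 4], [3, 1]]` → a = [[4, 9], [9, 4], [3, 1]]
`b = a[:]` → b = [[4, 9], [9, 4], [3, 1]]
`c = a[1:]` → c = [[9, 4], [3, 1]]
`a[0].append(769)` → a = [[4, 9, 769], [9, 4], [3, 1]]; b = [[4, 9, 769], [9, 4], [3, 1]]
`a.append([9, 1])` → a = [[4, 9, 769], [9, 4], [3, 1], [9, 1]]
`print(b[0])` → prints [4, 9, 769]
`print(len(b))` → prints 3
`print(c[0])` → prints [9, 4]

Answer:
[4, 9, 769]
3
[9, 4]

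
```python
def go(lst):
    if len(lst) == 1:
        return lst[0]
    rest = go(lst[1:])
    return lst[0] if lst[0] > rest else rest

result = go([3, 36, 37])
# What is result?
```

Recursive max over [3, 36, 37] = 37

Answer: 37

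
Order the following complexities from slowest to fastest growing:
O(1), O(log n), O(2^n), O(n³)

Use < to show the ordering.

Ordered by growth rate: O(1) < O(log n) < O(n³) < O(2^n)

Answer: O(1) < O(log n) < O(n³) < O(2^n)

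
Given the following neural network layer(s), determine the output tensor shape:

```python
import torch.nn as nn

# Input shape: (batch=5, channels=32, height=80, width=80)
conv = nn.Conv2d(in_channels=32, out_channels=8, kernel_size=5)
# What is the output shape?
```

Input: (5, 32, 80, 80) -> Output: (5, 8, 76, 76)

Answer: (5, 8, 76, 76)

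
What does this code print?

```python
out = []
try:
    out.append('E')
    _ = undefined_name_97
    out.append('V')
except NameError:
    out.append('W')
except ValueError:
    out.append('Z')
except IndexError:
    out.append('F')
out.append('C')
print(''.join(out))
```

Execution trace: 'E' (try body) → 'W' (except NameError) → 'C' (after the try/except). Output: EWC

Answer: EWC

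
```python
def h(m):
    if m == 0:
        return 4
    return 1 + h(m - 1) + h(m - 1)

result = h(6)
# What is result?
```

h(m) = 1 + 2·h(m-1), h(0)=4. Closed form: (4+1)·2^6 - 1 = 319.

Answer: 319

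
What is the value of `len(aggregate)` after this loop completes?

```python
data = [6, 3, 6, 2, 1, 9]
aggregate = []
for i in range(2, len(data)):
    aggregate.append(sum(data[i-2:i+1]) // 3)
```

Number of 3-element averages
`aggregate` takes the values: [] → [5] → [5, 3] → [5, 3, 3] → [5, 3, 3, 4]
So `len(aggregate)` = 4

Answer: 4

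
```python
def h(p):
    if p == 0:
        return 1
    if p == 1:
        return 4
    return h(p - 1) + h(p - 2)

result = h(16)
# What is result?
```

Build up from base cases: h(0)=1, h(1)=4, h(2)=5, h(3)=9, h(4)=14, h(5)=23, h(6)=37, ..., h(16)=4558

Answer: 4558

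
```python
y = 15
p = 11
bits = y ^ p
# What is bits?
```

Trace:
`y = 15` → y = 15
`p = 11` → p = 11
`bits = y ^ p` → bits = 4
So bits = 4

Answer: 4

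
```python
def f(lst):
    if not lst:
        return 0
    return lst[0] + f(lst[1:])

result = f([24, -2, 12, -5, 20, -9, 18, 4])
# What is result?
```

24 + (-2) + 12 + (-5) + 20 + (-9) + 18 + 4 + 0 = 62

Answer: 62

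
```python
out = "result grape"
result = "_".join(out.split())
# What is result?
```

Trace:
`out = "result grape"` → out = 'result grape'
`result = "_".join(out.split())` → result = 'result_grape'
So result = 'result_grape'

Answer: 'result_grape'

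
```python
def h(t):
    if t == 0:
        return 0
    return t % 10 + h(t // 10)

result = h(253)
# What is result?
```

Sum of digits of 253: 3 + 5 + 2 = 10

Answer: 10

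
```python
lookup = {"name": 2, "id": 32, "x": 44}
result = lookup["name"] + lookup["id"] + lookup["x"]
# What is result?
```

Trace:
`lookup = {"name": 2, "id": 32, "x": 44}` → lookup = {'name': 2, 'id': 32, 'x': 44}
`result = lookup["name"] + lookup["id"] + lookup["x"]` → result = 78
So result = 78

Answer: 78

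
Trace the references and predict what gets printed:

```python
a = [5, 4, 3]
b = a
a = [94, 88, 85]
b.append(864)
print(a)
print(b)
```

Key concept: rebinding vs mutation: a is rebound to a new list, b still points at the original.
Step by step:
`a = [5, 4, 3]` → a = [5, 4, 3]
`b = a` → b = [5, 4, 3] (same object as a)
`a = [94, 88, 85]` → a = [94, 88, 85]
`b.append(864)` → b = [5, 4, 3, 864]
`print(a)` → prints [94, 88, 85]
`print(b)` → prints [5, 4, 3, 864]

Answer:
[94, 88, 85]
[5, 4, 3, 864]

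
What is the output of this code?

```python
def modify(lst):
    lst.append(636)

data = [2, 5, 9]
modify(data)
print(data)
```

Key concept: function modifies passed list.
Step by step:
`data = [2, 5, 9]` → data = [2, 5, 9]
`modify(data)` → data = [2, 5, 9, 636]
`print(data)` → prints [2, 5, 9, 636]

Answer: [2, 5, 9, 636]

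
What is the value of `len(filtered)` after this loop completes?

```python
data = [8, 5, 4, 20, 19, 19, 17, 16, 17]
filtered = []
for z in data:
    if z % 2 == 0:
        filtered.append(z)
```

Count even numbers in [8, 5, 4, 20, 19, 19, 17, 16, 17]
`filtered` takes the values: [] → [8] → [8, 4] → [8, 4, 20] → [8, 4, 20, 16]
So `len(filtered)` = 4

Answer: 4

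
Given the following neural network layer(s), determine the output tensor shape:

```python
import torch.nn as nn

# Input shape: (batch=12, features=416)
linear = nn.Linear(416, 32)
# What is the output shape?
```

Input: (12, 416) -> Output: (12, 32)

Answer: (12, 32)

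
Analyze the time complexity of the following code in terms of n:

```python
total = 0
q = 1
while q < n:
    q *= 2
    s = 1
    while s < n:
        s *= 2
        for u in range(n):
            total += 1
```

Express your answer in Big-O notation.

Each loop level contributes: log n × log n × n. Multiplying the contributions gives O(n log² n).

Answer: O(n log² n)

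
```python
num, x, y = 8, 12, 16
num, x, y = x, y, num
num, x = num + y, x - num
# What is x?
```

Trace:
`num, x, y = 8, 12, 16` → num = 8; x = 12; y = 16
`num, x, y = x, y, num` → num = 12; x = 16; y = 8
`num, x = num + y, x - num` → num = 20; x = 4
So x = 4

Answer: 4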